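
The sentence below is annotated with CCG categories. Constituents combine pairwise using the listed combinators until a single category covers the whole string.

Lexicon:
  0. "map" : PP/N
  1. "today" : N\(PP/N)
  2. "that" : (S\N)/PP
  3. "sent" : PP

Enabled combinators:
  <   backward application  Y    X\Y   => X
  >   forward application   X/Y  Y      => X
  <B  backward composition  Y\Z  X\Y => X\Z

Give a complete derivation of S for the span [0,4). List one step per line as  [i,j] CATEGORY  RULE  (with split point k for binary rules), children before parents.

[0,4] S   <
  [0,2] N   <
    [0,1] "map" : PP/N
    [1,2] "today" : N\(PP/N)
  [2,4] S\N   >
    [2,3] "that" : (S\N)/PP
    [3,4] "sent" : PP

[0,1] PP/N  lex  "map"
[1,2] N\(PP/N)  lex  "today"
[0,2] N  <  k=1
[2,3] (S\N)/PP  lex  "that"
[3,4] PP  lex  "sent"
[2,4] S\N  >  k=3
[0,4] S  <  k=2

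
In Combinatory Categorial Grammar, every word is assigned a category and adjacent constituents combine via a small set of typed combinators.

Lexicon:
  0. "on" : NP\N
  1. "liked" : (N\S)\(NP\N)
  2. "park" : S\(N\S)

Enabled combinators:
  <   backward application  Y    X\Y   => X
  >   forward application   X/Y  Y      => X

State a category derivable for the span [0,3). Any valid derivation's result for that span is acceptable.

S

[0,3] S   <
  [0,2] N\S   <
    [0,1] "on" : NP\N
    [1,2] "liked" : (N\S)\(NP\N)
  [2,3] "park" : S\(N\S)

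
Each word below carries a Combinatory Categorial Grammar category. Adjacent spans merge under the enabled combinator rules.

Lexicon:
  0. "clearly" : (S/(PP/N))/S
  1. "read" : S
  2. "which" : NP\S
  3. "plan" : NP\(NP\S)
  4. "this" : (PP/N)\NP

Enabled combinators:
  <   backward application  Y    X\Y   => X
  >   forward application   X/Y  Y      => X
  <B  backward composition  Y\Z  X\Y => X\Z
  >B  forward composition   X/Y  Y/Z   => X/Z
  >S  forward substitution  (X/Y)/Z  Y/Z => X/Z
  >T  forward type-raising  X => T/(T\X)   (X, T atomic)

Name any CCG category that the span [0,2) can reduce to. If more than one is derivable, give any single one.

S/(PP/N)

[0,5] S   >
  [0,2] S/(PP/N)   >
    [0,1] "clearly" : (S/(PP/N))/S
    [1,2] "read" : S
  [2,5] PP/N   <
    [2,4] NP   <
      [2,3] "which" : NP\S
      [3,4] "plan" : NP\(NP\S)
    [4,5] "this" : (PP/N)\NP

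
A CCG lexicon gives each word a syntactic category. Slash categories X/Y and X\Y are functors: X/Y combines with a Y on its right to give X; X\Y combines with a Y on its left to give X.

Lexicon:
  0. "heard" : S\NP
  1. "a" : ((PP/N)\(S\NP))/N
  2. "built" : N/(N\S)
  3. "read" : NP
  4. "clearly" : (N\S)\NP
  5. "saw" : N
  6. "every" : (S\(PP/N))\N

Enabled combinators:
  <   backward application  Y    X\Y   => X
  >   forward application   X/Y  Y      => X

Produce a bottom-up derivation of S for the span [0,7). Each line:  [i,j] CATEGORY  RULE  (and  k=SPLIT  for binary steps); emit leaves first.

[0,1] S\NP  lex  "heard"
[1,2] ((PP/N)\(S\NP))/N  lex  "a"
[2,3] N/(N\S)  lex  "built"
[3,4] NP  lex  "read"
[4,5] (N\S)\NP  lex  "clearly"
[3,5] N\S  <  k=4
[2,5] N  >  k=3
[1,5] (PP/N)\(S\NP)  >  k=2
[0,5] PP/N  <  k=1
[5,6] N  lex  "saw"
[6,7] (S\(PP/N))\N  lex  "every"
[5,7] S\(PP/N)  <  k=6
[0,7] S  <  k=5

[0,7] S   <
  [0,5] PP/N   <
    [0,1] "heard" : S\NP
    [1,5] (PP/N)\(S\NP)   >
      [1,2] "a" : ((PP/N)\(S\NP))/N
      [2,5] N   >
        [2,3] "built" : N/(N\S)
        [3,5] N\S   <
          [3,4] "read" : NP
          [4,5] "clearly" : (N\S)\NP
  [5,7] S\(PP/N)   <
    [5,6] "saw" : N
    [6,7] "every" : (S\(PP/N))\N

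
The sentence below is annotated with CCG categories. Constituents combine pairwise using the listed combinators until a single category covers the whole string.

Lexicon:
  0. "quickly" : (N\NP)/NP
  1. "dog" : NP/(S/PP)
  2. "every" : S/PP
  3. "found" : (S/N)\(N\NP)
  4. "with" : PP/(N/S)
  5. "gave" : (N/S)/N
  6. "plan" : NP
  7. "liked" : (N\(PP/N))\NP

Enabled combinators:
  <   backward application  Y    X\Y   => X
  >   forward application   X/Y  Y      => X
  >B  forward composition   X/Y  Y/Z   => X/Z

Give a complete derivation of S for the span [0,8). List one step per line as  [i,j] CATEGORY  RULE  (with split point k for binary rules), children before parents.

[0,8] S   >
  [0,4] S/N   <
    [0,3] N\NP   >
      [0,1] "quickly" : (N\NP)/NP
      [1,3] NP   >
        [1,2] "dog" : NP/(S/PP)
        [2,3] "every" : S/PP
    [3,4] "found" : (S/N)\(N\NP)
  [4,8] N   <
    [4,6] PP/N   >B
      [4,5] "with" : PP/(N/S)
      [5,6] "gave" : (N/S)/N
    [6,8] N\(PP/N)   <
      [6,7] "plan" : NP
      [7,8] "liked" : (N\(PP/N))\NP

[0,1] (N\NP)/NP  lex  "quickly"
[1,2] NP/(S/PP)  lex  "dog"
[2,3] S/PP  lex  "every"
[1,3] NP  >  k=2
[0,3] N\NP  >  k=1
[3,4] (S/N)\(N\NP)  lex  "found"
[0,4] S/N  <  k=3
[4,5] PP/(N/S)  lex  "with"
[5,6] (N/S)/N  lex  "gave"
[4,6] PP/N  >B  k=5
[6,7] NP  lex  "plan"
[7,8] (N\(PP/N))\NP  lex  "liked"
[6,8] N\(PP/N)  <  k=7
[4,8] N  <  k=6
[0,8] S  >  k=4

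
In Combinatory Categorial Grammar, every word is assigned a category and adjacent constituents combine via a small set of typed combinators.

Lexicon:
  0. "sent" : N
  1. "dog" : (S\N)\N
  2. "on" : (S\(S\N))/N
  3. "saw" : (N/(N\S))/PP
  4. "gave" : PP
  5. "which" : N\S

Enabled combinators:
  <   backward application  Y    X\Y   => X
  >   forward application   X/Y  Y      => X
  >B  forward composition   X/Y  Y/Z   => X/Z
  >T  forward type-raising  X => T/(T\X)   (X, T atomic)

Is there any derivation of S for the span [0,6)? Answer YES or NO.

YES

[0,6] S   <
  [0,2] S\N   <
    [0,1] "sent" : N
    [1,2] "dog" : (S\N)\N
  [2,6] S\(S\N)   >
    [2,3] "on" : (S\(S\N))/N
    [3,6] N   >
      [3,5] N/(N\S)   >
        [3,4] "saw" : (N/(N\S))/PP
        [4,5] "gave" : PP
      [5,6] "which" : N\S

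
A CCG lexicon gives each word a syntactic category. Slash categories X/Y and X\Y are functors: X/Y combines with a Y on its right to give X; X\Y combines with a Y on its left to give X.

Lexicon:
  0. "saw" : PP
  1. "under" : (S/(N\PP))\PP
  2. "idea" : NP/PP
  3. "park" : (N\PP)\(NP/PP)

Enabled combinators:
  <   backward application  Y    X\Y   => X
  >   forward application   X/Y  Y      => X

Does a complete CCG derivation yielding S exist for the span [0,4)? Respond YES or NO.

[0,4] S   >
  [0,2] S/(N\PP)   <
    [0,1] "saw" : PP
    [1,2] "under" : (S/(N\PP))\PP
  [2,4] N\PP   <
    [2,3] "idea" : NP/PP
    [3,4] "park" : (N\PP)\(NP/PP)

YES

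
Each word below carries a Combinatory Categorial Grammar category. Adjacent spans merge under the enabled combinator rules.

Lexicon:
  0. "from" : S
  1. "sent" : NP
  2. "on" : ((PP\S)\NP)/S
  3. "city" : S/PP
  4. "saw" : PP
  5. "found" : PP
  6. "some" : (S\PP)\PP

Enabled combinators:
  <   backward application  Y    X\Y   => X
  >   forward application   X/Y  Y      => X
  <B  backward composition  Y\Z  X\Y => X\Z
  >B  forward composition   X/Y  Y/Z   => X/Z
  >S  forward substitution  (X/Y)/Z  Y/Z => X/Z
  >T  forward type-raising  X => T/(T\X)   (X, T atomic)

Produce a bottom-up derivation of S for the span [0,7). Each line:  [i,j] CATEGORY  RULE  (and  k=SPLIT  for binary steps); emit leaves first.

[0,7] S   <
  [0,5] PP   >
    [0,1] PP/(PP\S)   >T
      [0,1] "from" : S
    [1,5] PP\S   <
      [1,2] "sent" : NP
      [2,5] (PP\S)\NP   >
        [2,3] "on" : ((PP\S)\NP)/S
        [3,5] S   >
          [3,4] "city" : S/PP
          [4,5] "saw" : PP
  [5,7] S\PP   <
    [5,6] "found" : PP
    [6,7] "some" : (S\PP)\PP

[0,1] S  lex  "from"
[0,1] PP/(PP\S)  >T
[1,2] NP  lex  "sent"
[2,3] ((PP\S)\NP)/S  lex  "on"
[3,4] S/PP  lex  "city"
[4,5] PP  lex  "saw"
[3,5] S  >  k=4
[2,5] (PP\S)\NP  >  k=3
[1,5] PP\S  <  k=2
[0,5] PP  >  k=1
[5,6] PP  lex  "found"
[6,7] (S\PP)\PP  lex  "some"
[5,7] S\PP  <  k=6
[0,7] S  <  k=5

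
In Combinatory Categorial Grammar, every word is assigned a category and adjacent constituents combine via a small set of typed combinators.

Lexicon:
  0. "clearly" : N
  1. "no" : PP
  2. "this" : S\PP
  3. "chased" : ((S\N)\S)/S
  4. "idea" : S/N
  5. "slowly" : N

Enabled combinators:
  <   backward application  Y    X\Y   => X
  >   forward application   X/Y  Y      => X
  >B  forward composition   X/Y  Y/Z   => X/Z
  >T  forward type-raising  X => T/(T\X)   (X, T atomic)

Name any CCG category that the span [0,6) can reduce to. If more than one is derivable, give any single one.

S

[0,6] S   >
  [0,1] S/(S\N)   >T
    [0,1] "clearly" : N
  [1,6] S\N   <
    [1,3] S   <
      [1,2] "no" : PP
      [2,3] "this" : S\PP
    [3,6] (S\N)\S   >
      [3,4] "chased" : ((S\N)\S)/S
      [4,6] S   >
        [4,5] "idea" : S/N
        [5,6] "slowly" : N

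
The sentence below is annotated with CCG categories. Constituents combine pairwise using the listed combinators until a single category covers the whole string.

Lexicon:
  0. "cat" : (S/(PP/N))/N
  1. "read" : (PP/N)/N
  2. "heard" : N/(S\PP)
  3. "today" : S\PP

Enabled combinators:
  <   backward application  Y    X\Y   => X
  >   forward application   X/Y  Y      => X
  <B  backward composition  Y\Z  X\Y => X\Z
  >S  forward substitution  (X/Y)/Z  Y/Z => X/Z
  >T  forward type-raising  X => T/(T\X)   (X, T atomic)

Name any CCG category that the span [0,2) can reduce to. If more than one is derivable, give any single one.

[0,4] S   >
  [0,2] S/N   >S
    [0,1] "cat" : (S/(PP/N))/N
    [1,2] "read" : (PP/N)/N
  [2,4] N   >
    [2,3] "heard" : N/(S\PP)
    [3,4] "today" : S\PP

S/N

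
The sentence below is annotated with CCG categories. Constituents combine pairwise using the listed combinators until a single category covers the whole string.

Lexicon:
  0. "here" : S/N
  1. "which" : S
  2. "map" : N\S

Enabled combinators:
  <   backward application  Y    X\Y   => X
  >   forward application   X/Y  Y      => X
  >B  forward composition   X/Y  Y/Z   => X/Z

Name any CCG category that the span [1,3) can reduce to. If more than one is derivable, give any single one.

N

[0,3] S   >
  [0,1] "here" : S/N
  [1,3] N   <
    [1,2] "which" : S
    [2,3] "map" : N\S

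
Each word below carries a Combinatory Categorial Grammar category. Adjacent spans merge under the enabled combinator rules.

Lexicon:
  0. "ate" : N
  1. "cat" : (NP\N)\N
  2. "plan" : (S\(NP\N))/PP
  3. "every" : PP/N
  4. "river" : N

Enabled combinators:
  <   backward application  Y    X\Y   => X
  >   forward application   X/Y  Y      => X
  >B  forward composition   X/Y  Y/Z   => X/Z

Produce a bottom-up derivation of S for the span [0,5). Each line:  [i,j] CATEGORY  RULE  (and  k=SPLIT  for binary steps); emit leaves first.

[0,1] N  lex  "ate"
[1,2] (NP\N)\N  lex  "cat"
[0,2] NP\N  <  k=1
[2,3] (S\(NP\N))/PP  lex  "plan"
[3,4] PP/N  lex  "every"
[4,5] N  lex  "river"
[3,5] PP  >  k=4
[2,5] S\(NP\N)  >  k=3
[0,5] S  <  k=2

[0,5] S   <
  [0,2] NP\N   <
    [0,1] "ate" : N
    [1,2] "cat" : (NP\N)\N
  [2,5] S\(NP\N)   >
    [2,3] "plan" : (S\(NP\N))/PP
    [3,5] PP   >
      [3,4] "every" : PP/N
      [4,5] "river" : N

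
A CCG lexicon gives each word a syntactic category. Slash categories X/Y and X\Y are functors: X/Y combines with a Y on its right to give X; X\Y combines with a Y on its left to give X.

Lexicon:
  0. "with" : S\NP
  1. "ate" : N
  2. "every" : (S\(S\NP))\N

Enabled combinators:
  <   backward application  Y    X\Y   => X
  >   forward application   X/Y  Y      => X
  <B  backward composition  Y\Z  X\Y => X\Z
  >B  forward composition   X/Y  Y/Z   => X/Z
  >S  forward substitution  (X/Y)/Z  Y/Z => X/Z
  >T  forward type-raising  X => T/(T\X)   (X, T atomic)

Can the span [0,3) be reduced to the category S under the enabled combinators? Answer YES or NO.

YES

[0,3] S   <
  [0,1] "with" : S\NP
  [1,3] S\(S\NP)   <
    [1,2] "ate" : N
    [2,3] "every" : (S\(S\NP))\N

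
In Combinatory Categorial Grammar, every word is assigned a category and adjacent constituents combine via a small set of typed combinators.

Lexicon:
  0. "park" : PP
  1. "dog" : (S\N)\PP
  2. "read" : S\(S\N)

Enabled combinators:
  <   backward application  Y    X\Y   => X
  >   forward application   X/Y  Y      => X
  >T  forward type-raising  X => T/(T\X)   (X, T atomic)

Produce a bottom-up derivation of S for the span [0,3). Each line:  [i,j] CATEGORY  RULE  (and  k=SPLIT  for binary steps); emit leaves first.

[0,1] PP  lex  "park"
[1,2] (S\N)\PP  lex  "dog"
[0,2] S\N  <  k=1
[2,3] S\(S\N)  lex  "read"
[0,3] S  <  k=2

[0,3] S   <
  [0,2] S\N   <
    [0,1] "park" : PP
    [1,2] "dog" : (S\N)\PP
  [2,3] "read" : S\(S\N)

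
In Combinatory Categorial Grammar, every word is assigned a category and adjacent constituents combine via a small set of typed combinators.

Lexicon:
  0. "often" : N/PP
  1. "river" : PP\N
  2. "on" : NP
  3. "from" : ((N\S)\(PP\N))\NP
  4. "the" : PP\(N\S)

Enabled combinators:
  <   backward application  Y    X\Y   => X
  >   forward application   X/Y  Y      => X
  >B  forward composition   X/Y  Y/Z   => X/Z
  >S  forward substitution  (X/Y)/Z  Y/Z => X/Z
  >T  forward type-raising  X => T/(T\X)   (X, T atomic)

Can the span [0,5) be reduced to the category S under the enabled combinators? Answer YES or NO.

N/PP PP\N NP ((N\S)\(PP\N))\NP PP\(N\S)
CKY chart[0,5] = {N, N/(N\N), N/(PP\PP), NP/(NP\N), PP/(PP\N), S/(S\N)}; S ∉ chart

NO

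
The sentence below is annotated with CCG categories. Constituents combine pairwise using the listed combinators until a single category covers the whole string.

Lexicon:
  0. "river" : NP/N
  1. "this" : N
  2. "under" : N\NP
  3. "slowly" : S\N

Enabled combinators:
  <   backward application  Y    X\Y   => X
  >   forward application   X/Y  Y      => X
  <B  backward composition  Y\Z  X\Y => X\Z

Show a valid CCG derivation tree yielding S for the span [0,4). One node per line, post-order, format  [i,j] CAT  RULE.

[0,4] S   <
  [0,2] NP   >
    [0,1] "river" : NP/N
    [1,2] "this" : N
  [2,4] S\NP   <B
    [2,3] "under" : N\NP
    [3,4] "slowly" : S\N

[0,1] NP/N  lex  "river"
[1,2] N  lex  "this"
[0,2] NP  >  k=1
[2,3] N\NP  lex  "under"
[3,4] S\N  lex  "slowly"
[2,4] S\NP  <B  k=3
[0,4] S  <  k=2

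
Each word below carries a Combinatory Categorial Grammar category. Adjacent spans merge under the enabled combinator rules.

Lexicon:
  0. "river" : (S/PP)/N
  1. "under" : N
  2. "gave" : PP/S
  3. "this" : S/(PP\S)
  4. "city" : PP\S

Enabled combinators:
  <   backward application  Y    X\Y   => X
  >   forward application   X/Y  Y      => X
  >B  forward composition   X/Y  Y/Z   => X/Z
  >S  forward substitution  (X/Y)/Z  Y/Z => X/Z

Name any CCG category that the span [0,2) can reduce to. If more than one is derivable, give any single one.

S/PP

[0,5] S   >
  [0,2] S/PP   >
    [0,1] "river" : (S/PP)/N
    [1,2] "under" : N
  [2,5] PP   >
    [2,3] "gave" : PP/S
    [3,5] S   >
      [3,4] "this" : S/(PP\S)
      [4,5] "city" : PP\S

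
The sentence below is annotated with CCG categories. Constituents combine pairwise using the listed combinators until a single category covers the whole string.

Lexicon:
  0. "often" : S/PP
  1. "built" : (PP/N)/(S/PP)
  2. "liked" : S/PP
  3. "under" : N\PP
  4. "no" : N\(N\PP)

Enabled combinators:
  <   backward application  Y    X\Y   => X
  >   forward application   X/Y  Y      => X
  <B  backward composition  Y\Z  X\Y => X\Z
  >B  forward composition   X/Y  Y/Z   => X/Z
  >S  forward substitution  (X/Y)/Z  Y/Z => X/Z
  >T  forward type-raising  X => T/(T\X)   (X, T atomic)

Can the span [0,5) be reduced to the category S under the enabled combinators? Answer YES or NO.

YES

[0,5] S   >
  [0,1] "often" : S/PP
  [1,5] PP   >
    [1,3] PP/N   >
      [1,2] "built" : (PP/N)/(S/PP)
      [2,3] "liked" : S/PP
    [3,5] N   <
      [3,4] "under" : N\PP
      [4,5] "no" : N\(N\PP)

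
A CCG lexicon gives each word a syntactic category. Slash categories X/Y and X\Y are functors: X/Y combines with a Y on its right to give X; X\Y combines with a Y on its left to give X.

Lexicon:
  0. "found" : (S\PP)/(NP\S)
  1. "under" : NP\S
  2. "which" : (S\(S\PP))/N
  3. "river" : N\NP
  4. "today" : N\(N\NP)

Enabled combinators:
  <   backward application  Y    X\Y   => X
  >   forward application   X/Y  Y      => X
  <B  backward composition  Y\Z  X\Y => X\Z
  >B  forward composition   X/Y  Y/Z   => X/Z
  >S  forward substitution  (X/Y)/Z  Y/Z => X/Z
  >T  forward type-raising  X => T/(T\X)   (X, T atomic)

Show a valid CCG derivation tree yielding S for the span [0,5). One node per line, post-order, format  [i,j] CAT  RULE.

[0,5] S   <
  [0,2] S\PP   >
    [0,1] "found" : (S\PP)/(NP\S)
    [1,2] "under" : NP\S
  [2,5] S\(S\PP)   >
    [2,3] "which" : (S\(S\PP))/N
    [3,5] N   <
      [3,4] "river" : N\NP
      [4,5] "today" : N\(N\NP)

[0,1] (S\PP)/(NP\S)  lex  "found"
[1,2] NP\S  lex  "under"
[0,2] S\PP  >  k=1
[2,3] (S\(S\PP))/N  lex  "which"
[3,4] N\NP  lex  "river"
[4,5] N\(N\NP)  lex  "today"
[3,5] N  <  k=4
[2,5] S\(S\PP)  >  k=3
[0,5] S  <  k=2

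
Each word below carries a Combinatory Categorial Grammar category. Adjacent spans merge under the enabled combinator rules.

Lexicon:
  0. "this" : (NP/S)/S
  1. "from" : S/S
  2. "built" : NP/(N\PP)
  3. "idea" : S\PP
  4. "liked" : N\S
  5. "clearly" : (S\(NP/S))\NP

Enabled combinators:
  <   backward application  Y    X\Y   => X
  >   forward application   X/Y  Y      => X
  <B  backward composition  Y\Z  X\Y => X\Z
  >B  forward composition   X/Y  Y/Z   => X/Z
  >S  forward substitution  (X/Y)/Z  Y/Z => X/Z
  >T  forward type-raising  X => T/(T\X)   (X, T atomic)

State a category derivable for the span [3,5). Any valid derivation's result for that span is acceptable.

N\PP

[0,6] S   <
  [0,2] NP/S   >S
    [0,1] "this" : (NP/S)/S
    [1,2] "from" : S/S
  [2,6] S\(NP/S)   <
    [2,5] NP   >
      [2,3] "built" : NP/(N\PP)
      [3,5] N\PP   <B
        [3,4] "idea" : S\PP
        [4,5] "liked" : N\S
    [5,6] "clearly" : (S\(NP/S))\NP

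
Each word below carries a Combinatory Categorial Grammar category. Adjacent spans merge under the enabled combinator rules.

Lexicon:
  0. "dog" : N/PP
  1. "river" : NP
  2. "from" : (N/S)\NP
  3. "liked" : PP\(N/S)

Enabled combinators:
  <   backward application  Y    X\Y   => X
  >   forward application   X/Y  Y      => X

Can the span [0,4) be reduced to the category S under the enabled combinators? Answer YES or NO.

N/PP NP (N/S)\NP PP\(N/S)
CKY chart[0,4] = {N}; S ∉ chart

NO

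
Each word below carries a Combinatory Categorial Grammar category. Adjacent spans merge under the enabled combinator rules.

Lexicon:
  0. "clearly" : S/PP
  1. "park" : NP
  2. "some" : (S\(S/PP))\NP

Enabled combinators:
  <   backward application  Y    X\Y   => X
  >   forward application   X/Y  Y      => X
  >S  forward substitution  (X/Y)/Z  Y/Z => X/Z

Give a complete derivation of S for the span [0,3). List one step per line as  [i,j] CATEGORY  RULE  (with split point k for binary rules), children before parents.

[0,3] S   <
  [0,1] "clearly" : S/PP
  [1,3] S\(S/PP)   <
    [1,2] "park" : NP
    [2,3] "some" : (S\(S/PP))\NP

[0,1] S/PP  lex  "clearly"
[1,2] NP  lex  "park"
[2,3] (S\(S/PP))\NP  lex  "some"
[1,3] S\(S/PP)  <  k=2
[0,3] S  <  k=1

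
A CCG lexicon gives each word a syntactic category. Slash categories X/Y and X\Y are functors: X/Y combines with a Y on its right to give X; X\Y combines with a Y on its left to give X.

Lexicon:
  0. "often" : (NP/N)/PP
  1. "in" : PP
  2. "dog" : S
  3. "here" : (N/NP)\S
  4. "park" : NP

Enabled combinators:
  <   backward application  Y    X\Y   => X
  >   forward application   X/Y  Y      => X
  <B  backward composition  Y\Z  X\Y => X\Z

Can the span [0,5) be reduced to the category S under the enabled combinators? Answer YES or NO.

NO

(NP/N)/PP PP S (N/NP)\S NP
CKY chart[0,5] = {NP}; S ∉ chart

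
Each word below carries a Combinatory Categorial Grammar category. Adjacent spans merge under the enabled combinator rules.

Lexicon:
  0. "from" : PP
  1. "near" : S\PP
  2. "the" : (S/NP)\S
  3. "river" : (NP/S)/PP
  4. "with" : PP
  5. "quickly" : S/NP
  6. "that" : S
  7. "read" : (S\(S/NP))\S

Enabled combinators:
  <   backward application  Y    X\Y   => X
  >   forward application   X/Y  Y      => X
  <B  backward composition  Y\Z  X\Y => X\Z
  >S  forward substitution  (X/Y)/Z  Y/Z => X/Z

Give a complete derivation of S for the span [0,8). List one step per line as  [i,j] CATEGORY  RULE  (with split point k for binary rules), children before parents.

[0,8] S   >
  [0,3] S/NP   <
    [0,2] S   <
      [0,1] "from" : PP
      [1,2] "near" : S\PP
    [2,3] "the" : (S/NP)\S
  [3,8] NP   >
    [3,5] NP/S   >
      [3,4] "river" : (NP/S)/PP
      [4,5] "with" : PP
    [5,8] S   <
      [5,6] "quickly" : S/NP
      [6,8] S\(S/NP)   <
        [6,7] "that" : S
        [7,8] "read" : (S\(S/NP))\S

[0,1] PP  lex  "from"
[1,2] S\PP  lex  "near"
[0,2] S  <  k=1
[2,3] (S/NP)\S  lex  "the"
[0,3] S/NP  <  k=2
[3,4] (NP/S)/PP  lex  "river"
[4,5] PP  lex  "with"
[3,5] NP/S  >  k=4
[5,6] S/NP  lex  "quickly"
[6,7] S  lex  "that"
[7,8] (S\(S/NP))\S  lex  "read"
[6,8] S\(S/NP)  <  k=7
[5,8] S  <  k=6
[3,8] NP  >  k=5
[0,8] S  >  k=3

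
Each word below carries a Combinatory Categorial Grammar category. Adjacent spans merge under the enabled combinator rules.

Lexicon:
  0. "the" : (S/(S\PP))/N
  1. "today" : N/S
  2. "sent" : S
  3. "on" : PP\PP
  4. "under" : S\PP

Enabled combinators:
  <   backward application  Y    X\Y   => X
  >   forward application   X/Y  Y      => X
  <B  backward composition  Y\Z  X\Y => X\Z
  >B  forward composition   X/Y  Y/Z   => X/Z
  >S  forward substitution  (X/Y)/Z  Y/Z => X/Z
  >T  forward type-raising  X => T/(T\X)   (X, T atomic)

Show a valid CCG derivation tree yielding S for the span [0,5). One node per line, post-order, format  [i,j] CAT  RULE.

[0,5] S   >
  [0,3] S/(S\PP)   >
    [0,1] "the" : (S/(S\PP))/N
    [1,3] N   >
      [1,2] "today" : N/S
      [2,3] "sent" : S
  [3,5] S\PP   <B
    [3,4] "on" : PP\PP
    [4,5] "under" : S\PP

[0,1] (S/(S\PP))/N  lex  "the"
[1,2] N/S  lex  "today"
[2,3] S  lex  "sent"
[1,3] N  >  k=2
[0,3] S/(S\PP)  >  k=1
[3,4] PP\PP  lex  "on"
[4,5] S\PP  lex  "under"
[3,5] S\PP  <B  k=4
[0,5] S  >  k=3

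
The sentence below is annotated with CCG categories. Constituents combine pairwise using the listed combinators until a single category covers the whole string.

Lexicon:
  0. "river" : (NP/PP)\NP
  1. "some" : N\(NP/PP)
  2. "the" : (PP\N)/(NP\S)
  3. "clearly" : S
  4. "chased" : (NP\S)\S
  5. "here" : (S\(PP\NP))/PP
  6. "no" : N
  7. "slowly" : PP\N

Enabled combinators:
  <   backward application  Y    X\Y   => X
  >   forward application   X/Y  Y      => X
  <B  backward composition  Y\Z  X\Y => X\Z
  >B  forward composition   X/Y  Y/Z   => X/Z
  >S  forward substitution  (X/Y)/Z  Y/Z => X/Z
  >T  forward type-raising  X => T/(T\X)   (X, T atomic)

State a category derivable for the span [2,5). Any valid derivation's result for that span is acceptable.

[0,8] S   <
  [0,5] PP\NP   <B
    [0,2] N\NP   <B
      [0,1] "river" : (NP/PP)\NP
      [1,2] "some" : N\(NP/PP)
    [2,5] PP\N   >
      [2,3] "the" : (PP\N)/(NP\S)
      [3,5] NP\S   <
        [3,4] "clearly" : S
        [4,5] "chased" : (NP\S)\S
  [5,8] S\(PP\NP)   >
    [5,6] "here" : (S\(PP\NP))/PP
    [6,8] PP   >
      [6,7] PP/(PP\N)   >T
        [6,7] "no" : N
      [7,8] "slowly" : PP\N

PP\N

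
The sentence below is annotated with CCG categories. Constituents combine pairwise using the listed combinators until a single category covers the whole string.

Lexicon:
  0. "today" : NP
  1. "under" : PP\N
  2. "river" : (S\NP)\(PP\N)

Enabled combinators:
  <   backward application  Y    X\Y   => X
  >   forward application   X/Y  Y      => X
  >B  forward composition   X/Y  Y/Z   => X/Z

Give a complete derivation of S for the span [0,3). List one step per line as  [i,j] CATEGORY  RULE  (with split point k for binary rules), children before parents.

[0,3] S   <
  [0,1] "today" : NP
  [1,3] S\NP   <
    [1,2] "under" : PP\N
    [2,3] "river" : (S\NP)\(PP\N)

[0,1] NP  lex  "today"
[1,2] PP\N  lex  "under"
[2,3] (S\NP)\(PP\N)  lex  "river"
[1,3] S\NP  <  k=2
[0,3] S  <  k=1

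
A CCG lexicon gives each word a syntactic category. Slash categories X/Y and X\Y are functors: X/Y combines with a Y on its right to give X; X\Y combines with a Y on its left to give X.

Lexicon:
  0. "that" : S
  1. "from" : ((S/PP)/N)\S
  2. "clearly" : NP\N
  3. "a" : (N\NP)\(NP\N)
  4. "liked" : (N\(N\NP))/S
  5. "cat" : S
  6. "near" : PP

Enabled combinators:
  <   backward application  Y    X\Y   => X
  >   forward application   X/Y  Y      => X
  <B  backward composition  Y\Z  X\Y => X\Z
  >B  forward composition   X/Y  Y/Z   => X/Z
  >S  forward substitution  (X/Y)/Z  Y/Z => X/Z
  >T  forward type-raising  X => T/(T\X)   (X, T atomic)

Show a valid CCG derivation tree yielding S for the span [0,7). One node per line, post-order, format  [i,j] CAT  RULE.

[0,1] S  lex  "that"
[1,2] ((S/PP)/N)\S  lex  "from"
[0,2] (S/PP)/N  <  k=1
[2,3] NP\N  lex  "clearly"
[3,4] (N\NP)\(NP\N)  lex  "a"
[2,4] N\NP  <  k=3
[4,5] (N\(N\NP))/S  lex  "liked"
[5,6] S  lex  "cat"
[4,6] N\(N\NP)  >  k=5
[2,6] N  <  k=4
[0,6] S/PP  >  k=2
[6,7] PP  lex  "near"
[0,7] S  >  k=6

[0,7] S   >
  [0,6] S/PP   >
    [0,2] (S/PP)/N   <
      [0,1] "that" : S
      [1,2] "from" : ((S/PP)/N)\S
    [2,6] N   <
      [2,4] N\NP   <
        [2,3] "clearly" : NP\N
        [3,4] "a" : (N\NP)\(NP\N)
      [4,6] N\(N\NP)   >
        [4,5] "liked" : (N\(N\NP))/S
        [5,6] "cat" : S
  [6,7] "near" : PP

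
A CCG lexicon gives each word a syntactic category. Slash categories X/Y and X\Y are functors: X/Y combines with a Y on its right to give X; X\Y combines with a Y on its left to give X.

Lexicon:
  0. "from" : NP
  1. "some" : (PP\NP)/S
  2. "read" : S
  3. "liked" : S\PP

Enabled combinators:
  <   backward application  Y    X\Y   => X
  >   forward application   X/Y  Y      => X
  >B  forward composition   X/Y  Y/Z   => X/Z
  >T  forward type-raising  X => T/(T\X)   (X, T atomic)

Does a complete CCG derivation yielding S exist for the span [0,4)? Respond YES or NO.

[0,4] S   <
  [0,3] PP   <
    [0,1] "from" : NP
    [1,3] PP\NP   >
      [1,2] "some" : (PP\NP)/S
      [2,3] "read" : S
  [3,4] "liked" : S\PP

YES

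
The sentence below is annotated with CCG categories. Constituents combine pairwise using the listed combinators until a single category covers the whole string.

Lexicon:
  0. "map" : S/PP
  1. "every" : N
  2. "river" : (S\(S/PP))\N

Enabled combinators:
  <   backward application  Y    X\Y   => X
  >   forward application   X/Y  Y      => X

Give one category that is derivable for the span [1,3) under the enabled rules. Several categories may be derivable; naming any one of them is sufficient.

[0,3] S   <
  [0,1] "map" : S/PP
  [1,3] S\(S/PP)   <
    [1,2] "every" : N
    [2,3] "river" : (S\(S/PP))\N

S\(S/PP)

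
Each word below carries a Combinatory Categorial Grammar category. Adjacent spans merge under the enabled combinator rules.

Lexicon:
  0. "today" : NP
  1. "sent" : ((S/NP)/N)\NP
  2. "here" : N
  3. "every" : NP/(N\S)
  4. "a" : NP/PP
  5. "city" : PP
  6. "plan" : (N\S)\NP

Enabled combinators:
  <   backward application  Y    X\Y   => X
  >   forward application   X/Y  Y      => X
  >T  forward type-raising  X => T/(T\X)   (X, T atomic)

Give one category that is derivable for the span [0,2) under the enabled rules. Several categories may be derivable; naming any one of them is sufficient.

(S/NP)/N

[0,7] S   >
  [0,3] S/NP   >
    [0,2] (S/NP)/N   <
      [0,1] "today" : NP
      [1,2] "sent" : ((S/NP)/N)\NP
    [2,3] "here" : N
  [3,7] NP   >
    [3,4] "every" : NP/(N\S)
    [4,7] N\S   <
      [4,6] NP   >
        [4,5] "a" : NP/PP
        [5,6] "city" : PP
      [6,7] "plan" : (N\S)\NP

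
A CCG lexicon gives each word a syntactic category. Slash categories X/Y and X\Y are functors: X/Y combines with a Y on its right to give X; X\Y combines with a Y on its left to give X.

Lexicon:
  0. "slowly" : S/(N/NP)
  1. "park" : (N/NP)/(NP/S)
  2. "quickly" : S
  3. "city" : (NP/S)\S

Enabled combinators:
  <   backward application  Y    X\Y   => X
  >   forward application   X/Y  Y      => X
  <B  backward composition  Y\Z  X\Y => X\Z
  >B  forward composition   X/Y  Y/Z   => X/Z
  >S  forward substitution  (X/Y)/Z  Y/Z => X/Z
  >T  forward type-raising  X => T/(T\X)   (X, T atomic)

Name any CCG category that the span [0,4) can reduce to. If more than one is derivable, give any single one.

[0,4] S   >
  [0,1] "slowly" : S/(N/NP)
  [1,4] N/NP   >
    [1,2] "park" : (N/NP)/(NP/S)
    [2,4] NP/S   <
      [2,3] "quickly" : S
      [3,4] "city" : (NP/S)\S

S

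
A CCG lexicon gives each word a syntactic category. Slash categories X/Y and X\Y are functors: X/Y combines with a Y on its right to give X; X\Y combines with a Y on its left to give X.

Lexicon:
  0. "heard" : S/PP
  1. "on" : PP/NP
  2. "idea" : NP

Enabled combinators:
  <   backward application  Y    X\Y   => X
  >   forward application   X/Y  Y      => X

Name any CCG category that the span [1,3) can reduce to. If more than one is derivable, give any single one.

PP

[0,3] S   >
  [0,1] "heard" : S/PP
  [1,3] PP   >
    [1,2] "on" : PP/NP
    [2,3] "idea" : NP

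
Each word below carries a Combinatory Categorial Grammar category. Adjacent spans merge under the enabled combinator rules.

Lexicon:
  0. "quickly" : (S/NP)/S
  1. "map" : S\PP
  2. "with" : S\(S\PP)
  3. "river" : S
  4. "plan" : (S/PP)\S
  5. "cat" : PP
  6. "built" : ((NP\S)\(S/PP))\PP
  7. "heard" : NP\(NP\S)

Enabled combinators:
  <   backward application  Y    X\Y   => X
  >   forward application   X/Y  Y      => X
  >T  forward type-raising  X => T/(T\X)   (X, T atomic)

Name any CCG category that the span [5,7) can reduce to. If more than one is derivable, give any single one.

(NP\S)\(S/PP)

[0,8] S   >
  [0,3] S/NP   >
    [0,1] "quickly" : (S/NP)/S
    [1,3] S   <
      [1,2] "map" : S\PP
      [2,3] "with" : S\(S\PP)
  [3,8] NP   <
    [3,7] NP\S   <
      [3,5] S/PP   <
        [3,4] "river" : S
        [4,5] "plan" : (S/PP)\S
      [5,7] (NP\S)\(S/PP)   <
        [5,6] "cat" : PP
        [6,7] "built" : ((NP\S)\(S/PP))\PP
    [7,8] "heard" : NP\(NP\S)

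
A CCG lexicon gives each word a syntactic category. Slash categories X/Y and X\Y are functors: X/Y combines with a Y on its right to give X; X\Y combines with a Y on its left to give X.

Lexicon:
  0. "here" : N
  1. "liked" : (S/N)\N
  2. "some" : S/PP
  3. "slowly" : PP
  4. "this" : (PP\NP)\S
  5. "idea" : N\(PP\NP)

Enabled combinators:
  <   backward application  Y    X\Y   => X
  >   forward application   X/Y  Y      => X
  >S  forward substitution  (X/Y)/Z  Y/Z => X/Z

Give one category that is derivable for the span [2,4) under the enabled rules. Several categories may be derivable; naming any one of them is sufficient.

S

[0,6] S   >
  [0,2] S/N   <
    [0,1] "here" : N
    [1,2] "liked" : (S/N)\N
  [2,6] N   <
    [2,5] PP\NP   <
      [2,4] S   >
        [2,3] "some" : S/PP
        [3,4] "slowly" : PP
      [4,5] "this" : (PP\NP)\S
    [5,6] "idea" : N\(PP\NP)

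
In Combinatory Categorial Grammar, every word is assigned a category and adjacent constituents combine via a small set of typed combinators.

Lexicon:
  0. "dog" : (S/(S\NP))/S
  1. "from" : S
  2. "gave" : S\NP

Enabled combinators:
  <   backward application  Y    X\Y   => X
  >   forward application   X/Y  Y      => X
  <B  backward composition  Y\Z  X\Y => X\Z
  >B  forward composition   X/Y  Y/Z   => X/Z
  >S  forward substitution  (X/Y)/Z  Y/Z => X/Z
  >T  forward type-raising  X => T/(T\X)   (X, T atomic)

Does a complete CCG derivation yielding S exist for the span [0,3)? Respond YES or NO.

[0,3] S   >
  [0,2] S/(S\NP)   >
    [0,1] "dog" : (S/(S\NP))/S
    [1,2] "from" : S
  [2,3] "gave" : S\NP

YES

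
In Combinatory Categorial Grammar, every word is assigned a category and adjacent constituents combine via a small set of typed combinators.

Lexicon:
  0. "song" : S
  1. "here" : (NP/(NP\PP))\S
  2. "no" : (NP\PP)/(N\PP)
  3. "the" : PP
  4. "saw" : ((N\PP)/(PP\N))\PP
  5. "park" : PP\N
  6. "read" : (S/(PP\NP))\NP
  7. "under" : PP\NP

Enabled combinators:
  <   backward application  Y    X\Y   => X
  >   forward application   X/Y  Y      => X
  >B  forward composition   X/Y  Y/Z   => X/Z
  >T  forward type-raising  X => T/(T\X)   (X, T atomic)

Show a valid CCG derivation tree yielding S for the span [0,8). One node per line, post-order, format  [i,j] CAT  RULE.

[0,1] S  lex  "song"
[1,2] (NP/(NP\PP))\S  lex  "here"
[0,2] NP/(NP\PP)  <  k=1
[2,3] (NP\PP)/(N\PP)  lex  "no"
[3,4] PP  lex  "the"
[4,5] ((N\PP)/(PP\N))\PP  lex  "saw"
[3,5] (N\PP)/(PP\N)  <  k=4
[5,6] PP\N  lex  "park"
[3,6] N\PP  >  k=5
[2,6] NP\PP  >  k=3
[0,6] NP  >  k=2
[6,7] (S/(PP\NP))\NP  lex  "read"
[0,7] S/(PP\NP)  <  k=6
[7,8] PP\NP  lex  "under"
[0,8] S  >  k=7

[0,8] S   >
  [0,7] S/(PP\NP)   <
    [0,6] NP   >
      [0,2] NP/(NP\PP)   <
        [0,1] "song" : S
        [1,2] "here" : (NP/(NP\PP))\S
      [2,6] NP\PP   >
        [2,3] "no" : (NP\PP)/(N\PP)
        [3,6] N\PP   >
          [3,5] (N\PP)/(PP\N)   <
            [3,4] "the" : PP
            [4,5] "saw" : ((N\PP)/(PP\N))\PP
          [5,6] "park" : PP\N
    [6,7] "read" : (S/(PP\NP))\NP
  [7,8] "under" : PP\NP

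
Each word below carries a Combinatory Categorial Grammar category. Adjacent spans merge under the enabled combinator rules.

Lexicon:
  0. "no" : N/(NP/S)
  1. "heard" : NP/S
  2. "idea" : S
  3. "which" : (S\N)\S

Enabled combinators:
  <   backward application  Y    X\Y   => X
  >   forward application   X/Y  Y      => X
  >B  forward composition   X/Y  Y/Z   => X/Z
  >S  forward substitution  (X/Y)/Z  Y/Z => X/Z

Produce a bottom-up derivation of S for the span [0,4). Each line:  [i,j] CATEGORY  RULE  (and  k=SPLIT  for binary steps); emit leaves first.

[0,4] S   <
  [0,2] N   >
    [0,1] "no" : N/(NP/S)
    [1,2] "heard" : NP/S
  [2,4] S\N   <
    [2,3] "idea" : S
    [3,4] "which" : (S\N)\S

[0,1] N/(NP/S)  lex  "no"
[1,2] NP/S  lex  "heard"
[0,2] N  >  k=1
[2,3] S  lex  "idea"
[3,4] (S\N)\S  lex  "which"
[2,4] S\N  <  k=3
[0,4] S  <  k=2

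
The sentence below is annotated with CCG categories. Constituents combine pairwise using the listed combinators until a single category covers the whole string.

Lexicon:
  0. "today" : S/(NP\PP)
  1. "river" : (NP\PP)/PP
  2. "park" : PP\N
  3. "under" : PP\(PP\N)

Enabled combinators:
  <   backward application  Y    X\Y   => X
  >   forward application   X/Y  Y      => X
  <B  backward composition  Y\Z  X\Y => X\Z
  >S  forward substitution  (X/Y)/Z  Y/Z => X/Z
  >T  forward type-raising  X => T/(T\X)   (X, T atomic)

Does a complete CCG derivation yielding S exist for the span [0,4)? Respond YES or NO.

YES

[0,4] S   >
  [0,1] "today" : S/(NP\PP)
  [1,4] NP\PP   >
    [1,2] "river" : (NP\PP)/PP
    [2,4] PP   <
      [2,3] "park" : PP\N
      [3,4] "under" : PP\(PP\N)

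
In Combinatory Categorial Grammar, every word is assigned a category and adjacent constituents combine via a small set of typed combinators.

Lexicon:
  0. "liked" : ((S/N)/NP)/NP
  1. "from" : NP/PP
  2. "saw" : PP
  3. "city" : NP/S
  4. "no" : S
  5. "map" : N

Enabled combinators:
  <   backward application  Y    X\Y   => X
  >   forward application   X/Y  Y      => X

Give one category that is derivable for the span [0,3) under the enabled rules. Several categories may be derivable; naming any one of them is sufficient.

(S/N)/NP

[0,6] S   >
  [0,5] S/N   >
    [0,3] (S/N)/NP   >
      [0,1] "liked" : ((S/N)/NP)/NP
      [1,3] NP   >
        [1,2] "from" : NP/PP
        [2,3] "saw" : PP
    [3,5] NP   >
      [3,4] "city" : NP/S
      [4,5] "no" : S
  [5,6] "map" : N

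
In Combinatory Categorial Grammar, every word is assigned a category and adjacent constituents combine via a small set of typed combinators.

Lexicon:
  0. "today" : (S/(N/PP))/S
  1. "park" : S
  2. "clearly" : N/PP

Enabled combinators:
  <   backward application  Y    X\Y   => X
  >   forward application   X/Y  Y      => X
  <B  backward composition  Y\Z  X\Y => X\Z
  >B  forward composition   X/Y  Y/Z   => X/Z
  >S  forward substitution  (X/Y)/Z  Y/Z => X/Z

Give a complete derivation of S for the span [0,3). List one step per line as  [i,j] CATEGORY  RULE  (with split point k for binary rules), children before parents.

[0,3] S   >
  [0,2] S/(N/PP)   >
    [0,1] "today" : (S/(N/PP))/S
    [1,2] "park" : S
  [2,3] "clearly" : N/PP

[0,1] (S/(N/PP))/S  lex  "today"
[1,2] S  lex  "park"
[0,2] S/(N/PP)  >  k=1
[2,3] N/PP  lex  "clearly"
[0,3] S  >  k=2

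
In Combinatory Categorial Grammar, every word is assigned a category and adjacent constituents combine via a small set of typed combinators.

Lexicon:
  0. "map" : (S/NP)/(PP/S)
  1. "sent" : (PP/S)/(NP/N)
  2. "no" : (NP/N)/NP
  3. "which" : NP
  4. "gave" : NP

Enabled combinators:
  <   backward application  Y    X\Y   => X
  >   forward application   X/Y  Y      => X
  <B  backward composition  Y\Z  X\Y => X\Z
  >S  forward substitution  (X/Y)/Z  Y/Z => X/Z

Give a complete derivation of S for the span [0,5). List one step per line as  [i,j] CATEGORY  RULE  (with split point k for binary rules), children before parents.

[0,1] (S/NP)/(PP/S)  lex  "map"
[1,2] (PP/S)/(NP/N)  lex  "sent"
[2,3] (NP/N)/NP  lex  "no"
[3,4] NP  lex  "which"
[2,4] NP/N  >  k=3
[1,4] PP/S  >  k=2
[0,4] S/NP  >  k=1
[4,5] NP  lex  "gave"
[0,5] S  >  k=4

[0,5] S   >
  [0,4] S/NP   >
    [0,1] "map" : (S/NP)/(PP/S)
    [1,4] PP/S   >
      [1,2] "sent" : (PP/S)/(NP/N)
      [2,4] NP/N   >
        [2,3] "no" : (NP/N)/NP
        [3,4] "which" : NP
  [4,5] "gave" : NP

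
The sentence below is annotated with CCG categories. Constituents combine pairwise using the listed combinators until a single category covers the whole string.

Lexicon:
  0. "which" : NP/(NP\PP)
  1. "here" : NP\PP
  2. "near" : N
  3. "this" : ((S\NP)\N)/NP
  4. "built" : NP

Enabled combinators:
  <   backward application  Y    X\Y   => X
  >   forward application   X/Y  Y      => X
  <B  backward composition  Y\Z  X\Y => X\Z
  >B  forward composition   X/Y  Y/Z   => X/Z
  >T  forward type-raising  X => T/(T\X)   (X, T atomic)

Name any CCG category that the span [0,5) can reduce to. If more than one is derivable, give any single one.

S

[0,5] S   <
  [0,2] NP   >
    [0,1] "which" : NP/(NP\PP)
    [1,2] "here" : NP\PP
  [2,5] S\NP   <
    [2,3] "near" : N
    [3,5] (S\NP)\N   >
      [3,4] "this" : ((S\NP)\N)/NP
      [4,5] "built" : NP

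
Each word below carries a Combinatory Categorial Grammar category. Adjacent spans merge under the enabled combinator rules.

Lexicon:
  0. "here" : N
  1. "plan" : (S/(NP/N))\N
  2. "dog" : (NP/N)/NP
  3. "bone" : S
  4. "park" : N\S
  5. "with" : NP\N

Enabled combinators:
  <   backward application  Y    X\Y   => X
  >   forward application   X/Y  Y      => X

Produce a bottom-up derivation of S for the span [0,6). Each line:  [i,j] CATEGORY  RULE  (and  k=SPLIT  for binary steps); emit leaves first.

[0,1] N  lex  "here"
[1,2] (S/(NP/N))\N  lex  "plan"
[0,2] S/(NP/N)  <  k=1
[2,3] (NP/N)/NP  lex  "dog"
[3,4] S  lex  "bone"
[4,5] N\S  lex  "park"
[3,5] N  <  k=4
[5,6] NP\N  lex  "with"
[3,6] NP  <  k=5
[2,6] NP/N  >  k=3
[0,6] S  >  k=2

[0,6] S   >
  [0,2] S/(NP/N)   <
    [0,1] "here" : N
    [1,2] "plan" : (S/(NP/N))\N
  [2,6] NP/N   >
    [2,3] "dog" : (NP/N)/NP
    [3,6] NP   <
      [3,5] N   <
        [3,4] "bone" : S
        [4,5] "park" : N\S
      [5,6] "with" : NP\N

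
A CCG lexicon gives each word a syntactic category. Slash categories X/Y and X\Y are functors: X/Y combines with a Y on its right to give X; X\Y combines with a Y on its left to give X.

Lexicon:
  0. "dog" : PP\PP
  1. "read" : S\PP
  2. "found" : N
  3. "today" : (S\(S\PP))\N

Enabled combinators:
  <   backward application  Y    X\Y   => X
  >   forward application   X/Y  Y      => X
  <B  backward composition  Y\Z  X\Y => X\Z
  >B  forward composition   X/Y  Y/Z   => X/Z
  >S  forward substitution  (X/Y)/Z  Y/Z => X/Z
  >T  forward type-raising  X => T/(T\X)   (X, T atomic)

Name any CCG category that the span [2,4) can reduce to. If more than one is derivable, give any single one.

[0,4] S   <
  [0,2] S\PP   <B
    [0,1] "dog" : PP\PP
    [1,2] "read" : S\PP
  [2,4] S\(S\PP)   <
    [2,3] "found" : N
    [3,4] "today" : (S\(S\PP))\N

S\(S\PP)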